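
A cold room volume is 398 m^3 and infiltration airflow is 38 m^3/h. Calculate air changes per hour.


ACH = flow / volume
ACH = 38 / 398
ACH = 0.095

0.095


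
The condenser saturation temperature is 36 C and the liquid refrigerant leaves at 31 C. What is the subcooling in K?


Subcooling = T_cond - T_liquid
Subcooling = 36 - 31
Subcooling = 5 K

5


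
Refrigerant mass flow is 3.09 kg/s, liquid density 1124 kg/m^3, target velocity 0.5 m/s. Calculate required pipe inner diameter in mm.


A = m_dot / (rho * v) = 3.09 / (1124 * 0.5) = 0.005498220641 m^2
d = sqrt(4*A/pi) * 1000
d = 83.7 mm

83.7


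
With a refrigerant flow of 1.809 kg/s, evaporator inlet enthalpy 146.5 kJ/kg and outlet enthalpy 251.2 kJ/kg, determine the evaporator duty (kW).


dh = 251.2 - 146.5 = 104.7 kJ/kg
Q_evap = m_dot * dh = 1.809 * 104.7
Q_evap = 189.4 kW

189.4


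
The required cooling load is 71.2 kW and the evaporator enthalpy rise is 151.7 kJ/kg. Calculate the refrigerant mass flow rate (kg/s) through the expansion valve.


m_dot = Q / dh
m_dot = 71.2 / 151.7
m_dot = 0.4693 kg/s

0.4693


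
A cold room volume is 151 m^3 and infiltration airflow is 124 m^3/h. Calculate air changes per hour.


ACH = flow / volume
ACH = 124 / 151
ACH = 0.821

0.821


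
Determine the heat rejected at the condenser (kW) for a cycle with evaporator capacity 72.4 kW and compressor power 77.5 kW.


Q_cond = Q_evap + W
Q_cond = 72.4 + 77.5
Q_cond = 149.9 kW

149.9


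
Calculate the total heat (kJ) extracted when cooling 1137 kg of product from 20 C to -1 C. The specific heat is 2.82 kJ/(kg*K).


dT = 20 - (-1) = 21 K
Q = m * cp * dT = 1137 * 2.82 * 21
Q = 67333 kJ

67333


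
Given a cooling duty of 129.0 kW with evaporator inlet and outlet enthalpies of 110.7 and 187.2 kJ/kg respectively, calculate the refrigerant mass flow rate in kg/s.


dh = 187.2 - 110.7 = 76.5 kJ/kg
m_dot = Q / dh = 129.0 / 76.5 = 1.6863 kg/s

1.6863


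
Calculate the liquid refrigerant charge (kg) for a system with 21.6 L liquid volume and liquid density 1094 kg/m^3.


Charge = V * rho / 1000
Charge = 21.6 * 1094 / 1000
Charge = 23.63 kg

23.63


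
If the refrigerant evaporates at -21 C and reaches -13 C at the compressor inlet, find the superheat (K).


Superheat = T_suction - T_evap
Superheat = -13 - (-21)
Superheat = 8 K

8


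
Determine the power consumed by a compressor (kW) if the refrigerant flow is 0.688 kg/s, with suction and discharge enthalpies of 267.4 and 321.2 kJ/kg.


dh = 321.2 - 267.4 = 53.8 kJ/kg
W = m_dot * dh = 0.688 * 53.8 = 37.01 kW

37.01


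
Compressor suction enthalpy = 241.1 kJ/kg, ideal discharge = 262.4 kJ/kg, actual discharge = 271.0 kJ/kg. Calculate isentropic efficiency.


dh_ideal = 262.4 - 241.1 = 21.3 kJ/kg
dh_actual = 271.0 - 241.1 = 29.9 kJ/kg
eta_s = dh_ideal / dh_actual = 21.3 / 29.9
eta_s = 0.7124

0.7124


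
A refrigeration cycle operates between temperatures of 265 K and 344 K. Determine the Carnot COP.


dT = 344 - 265 = 79 K
COP_carnot = T_cold / dT = 265 / 79
COP_carnot = 3.354

3.354


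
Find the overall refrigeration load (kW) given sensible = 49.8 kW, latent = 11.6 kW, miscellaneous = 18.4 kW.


Q_total = Q_s + Q_l + Q_misc
Q_total = 49.8 + 11.6 + 18.4
Q_total = 79.8 kW

79.8


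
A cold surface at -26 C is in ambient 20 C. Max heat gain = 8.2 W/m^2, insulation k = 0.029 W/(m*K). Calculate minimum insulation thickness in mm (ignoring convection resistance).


dT = 20 - (-26) = 46 K
thickness = k * dT / q_max * 1000
thickness = 0.029 * 46 / 8.2 * 1000
thickness = 162.7 mm

162.7


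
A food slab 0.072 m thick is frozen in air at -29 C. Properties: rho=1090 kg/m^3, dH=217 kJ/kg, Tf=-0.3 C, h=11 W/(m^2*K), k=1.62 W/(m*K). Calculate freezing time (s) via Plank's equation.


dT = -0.3 - (-29) = 28.7 K
term1 = a/(2h) = 0.072/(2*11) = 0.003272727273
term2 = a^2/(8k) = 0.072^2/(8*1.62) = 0.0004
t = rho*dH*1000/dT * (term1 + term2)
t = 1090*217*1000/28.7 * (0.003272727273 + 0.0004)
t = 30269 s

30269


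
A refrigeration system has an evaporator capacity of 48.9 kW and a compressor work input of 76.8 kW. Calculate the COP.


COP = Q_evap / W
COP = 48.9 / 76.8
COP = 0.637

0.637


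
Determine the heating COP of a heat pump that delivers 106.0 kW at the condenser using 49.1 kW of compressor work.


COP_hp = Q_cond / W
COP_hp = 106.0 / 49.1
COP_hp = 2.159

2.159


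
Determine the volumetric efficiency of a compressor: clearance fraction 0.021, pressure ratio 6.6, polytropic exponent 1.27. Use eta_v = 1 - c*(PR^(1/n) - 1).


PR^(1/n) = 6.6^(1/1.27) = 4.41885942
eta_v = 1 - 0.021 * (4.41885942 - 1)
eta_v = 0.9282

0.9282


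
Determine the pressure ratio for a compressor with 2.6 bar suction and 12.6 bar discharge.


PR = P_high / P_low
PR = 12.6 / 2.6
PR = 4.846

4.846


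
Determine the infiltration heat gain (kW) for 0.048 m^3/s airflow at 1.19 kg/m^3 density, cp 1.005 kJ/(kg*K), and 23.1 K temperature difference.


Q = V_dot * rho * cp * dT
Q = 0.048 * 1.19 * 1.005 * 23.1
Q = 1.326 kW

1.326


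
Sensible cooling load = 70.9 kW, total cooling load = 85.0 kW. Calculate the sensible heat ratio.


SHR = Q_sensible / Q_total
SHR = 70.9 / 85.0
SHR = 0.834

0.834


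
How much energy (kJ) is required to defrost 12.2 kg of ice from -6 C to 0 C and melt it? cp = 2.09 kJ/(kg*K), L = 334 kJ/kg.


Sensible heat = cp * dT = 2.09 * 6 = 12.54 kJ/kg
Total per kg = 12.54 + 334 = 346.54 kJ/kg
Q = m * total = 12.2 * 346.54
Q = 4227.8 kJ

4227.8


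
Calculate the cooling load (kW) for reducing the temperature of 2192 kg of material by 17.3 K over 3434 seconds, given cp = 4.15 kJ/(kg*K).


Q = m * cp * dT / t
Q = 2192 * 4.15 * 17.3 / 3434
Q = 45.828 kW

45.828


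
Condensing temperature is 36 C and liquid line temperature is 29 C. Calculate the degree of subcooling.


Subcooling = T_cond - T_liquid
Subcooling = 36 - 29
Subcooling = 7 K

7


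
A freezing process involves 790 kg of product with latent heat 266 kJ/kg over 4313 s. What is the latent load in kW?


Q_lat = m * h_fg / t
Q_lat = 790 * 266 / 4313
Q_lat = 48.72 kW

48.72


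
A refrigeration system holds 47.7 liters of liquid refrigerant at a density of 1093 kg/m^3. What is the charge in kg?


Charge = V * rho / 1000
Charge = 47.7 * 1093 / 1000
Charge = 52.14 kg

52.14


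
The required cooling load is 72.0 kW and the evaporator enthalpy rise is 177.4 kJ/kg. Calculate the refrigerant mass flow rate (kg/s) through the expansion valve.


m_dot = Q / dh
m_dot = 72.0 / 177.4
m_dot = 0.4059 kg/s

0.4059


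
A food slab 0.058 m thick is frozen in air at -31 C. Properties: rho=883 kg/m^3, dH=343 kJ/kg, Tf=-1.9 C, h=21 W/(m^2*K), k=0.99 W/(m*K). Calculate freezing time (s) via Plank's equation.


dT = -1.9 - (-31) = 29.1 K
term1 = a/(2h) = 0.058/(2*21) = 0.001380952381
term2 = a^2/(8k) = 0.058^2/(8*0.99) = 0.0004247474747
t = rho*dH*1000/dT * (term1 + term2)
t = 883*343*1000/29.1 * (0.001380952381 + 0.0004247474747)
t = 18793 s

18793


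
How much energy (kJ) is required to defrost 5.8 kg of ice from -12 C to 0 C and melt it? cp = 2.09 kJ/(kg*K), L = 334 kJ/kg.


Sensible heat = cp * dT = 2.09 * 12 = 25.08 kJ/kg
Total per kg = 25.08 + 334 = 359.08 kJ/kg
Q = m * total = 5.8 * 359.08
Q = 2082.7 kJ

2082.7


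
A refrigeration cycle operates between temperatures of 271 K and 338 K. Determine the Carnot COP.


dT = 338 - 271 = 67 K
COP_carnot = T_cold / dT = 271 / 67
COP_carnot = 4.045

4.045


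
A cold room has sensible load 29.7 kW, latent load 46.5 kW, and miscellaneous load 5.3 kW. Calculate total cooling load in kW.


Q_total = Q_s + Q_l + Q_misc
Q_total = 29.7 + 46.5 + 5.3
Q_total = 81.5 kW

81.5


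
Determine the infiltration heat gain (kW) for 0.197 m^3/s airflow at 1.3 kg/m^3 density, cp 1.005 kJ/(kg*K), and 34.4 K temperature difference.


Q = V_dot * rho * cp * dT
Q = 0.197 * 1.3 * 1.005 * 34.4
Q = 8.854 kW

8.854


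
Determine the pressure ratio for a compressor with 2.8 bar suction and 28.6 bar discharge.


PR = P_high / P_low
PR = 28.6 / 2.8
PR = 10.214

10.214


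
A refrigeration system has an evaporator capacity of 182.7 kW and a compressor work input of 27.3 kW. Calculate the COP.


COP = Q_evap / W
COP = 182.7 / 27.3
COP = 6.692

6.692


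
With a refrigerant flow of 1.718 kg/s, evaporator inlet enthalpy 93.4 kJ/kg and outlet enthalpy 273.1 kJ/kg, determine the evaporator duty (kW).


dh = 273.1 - 93.4 = 179.7 kJ/kg
Q_evap = m_dot * dh = 1.718 * 179.7
Q_evap = 308.72 kW

308.72


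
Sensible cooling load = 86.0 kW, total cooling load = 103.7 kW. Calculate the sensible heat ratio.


SHR = Q_sensible / Q_total
SHR = 86.0 / 103.7
SHR = 0.829

0.829


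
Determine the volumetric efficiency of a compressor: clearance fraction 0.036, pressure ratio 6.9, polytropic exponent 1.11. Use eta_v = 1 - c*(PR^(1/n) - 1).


PR^(1/n) = 6.9^(1/1.11) = 5.69796663
eta_v = 1 - 0.036 * (5.69796663 - 1)
eta_v = 0.8309

0.8309


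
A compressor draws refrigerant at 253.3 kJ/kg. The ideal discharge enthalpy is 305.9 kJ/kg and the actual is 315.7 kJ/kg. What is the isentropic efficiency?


dh_ideal = 305.9 - 253.3 = 52.6 kJ/kg
dh_actual = 315.7 - 253.3 = 62.4 kJ/kg
eta_s = dh_ideal / dh_actual = 52.6 / 62.4
eta_s = 0.8429

0.8429


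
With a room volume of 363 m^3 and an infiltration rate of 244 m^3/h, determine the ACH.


ACH = flow / volume
ACH = 244 / 363
ACH = 0.672

0.672


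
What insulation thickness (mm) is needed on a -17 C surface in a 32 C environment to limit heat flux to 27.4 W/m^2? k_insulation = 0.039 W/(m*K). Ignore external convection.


dT = 32 - (-17) = 49 K
thickness = k * dT / q_max * 1000
thickness = 0.039 * 49 / 27.4 * 1000
thickness = 69.7 mm

69.7


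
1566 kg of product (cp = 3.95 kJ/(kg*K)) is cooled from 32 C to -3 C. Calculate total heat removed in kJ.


dT = 32 - (-3) = 35 K
Q = m * cp * dT = 1566 * 3.95 * 35
Q = 216500 kJ

216500


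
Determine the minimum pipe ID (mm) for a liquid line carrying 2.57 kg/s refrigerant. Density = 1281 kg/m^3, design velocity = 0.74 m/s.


A = m_dot / (rho * v) = 2.57 / (1281 * 0.74) = 0.002711142055 m^2
d = sqrt(4*A/pi) * 1000
d = 58.8 mm

58.8


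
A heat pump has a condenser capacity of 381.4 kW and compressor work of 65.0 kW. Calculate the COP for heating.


COP_hp = Q_cond / W
COP_hp = 381.4 / 65.0
COP_hp = 5.868

5.868


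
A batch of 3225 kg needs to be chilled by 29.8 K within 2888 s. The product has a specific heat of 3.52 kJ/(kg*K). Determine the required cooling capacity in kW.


Q = m * cp * dT / t
Q = 3225 * 3.52 * 29.8 / 2888
Q = 117.136 kW

117.136


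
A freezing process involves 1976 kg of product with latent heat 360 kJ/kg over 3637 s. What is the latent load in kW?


Q_lat = m * h_fg / t
Q_lat = 1976 * 360 / 3637
Q_lat = 195.59 kW

195.59


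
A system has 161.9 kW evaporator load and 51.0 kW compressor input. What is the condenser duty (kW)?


Q_cond = Q_evap + W
Q_cond = 161.9 + 51.0
Q_cond = 212.9 kW

212.9


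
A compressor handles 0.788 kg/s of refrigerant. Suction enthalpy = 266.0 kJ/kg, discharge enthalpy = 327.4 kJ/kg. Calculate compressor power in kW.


dh = 327.4 - 266.0 = 61.4 kJ/kg
W = m_dot * dh = 0.788 * 61.4 = 48.38 kW

48.38


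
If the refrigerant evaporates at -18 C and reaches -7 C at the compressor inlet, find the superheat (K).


Superheat = T_suction - T_evap
Superheat = -7 - (-18)
Superheat = 11 K

11


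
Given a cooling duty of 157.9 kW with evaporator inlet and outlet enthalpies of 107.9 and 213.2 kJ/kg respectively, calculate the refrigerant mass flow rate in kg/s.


dh = 213.2 - 107.9 = 105.3 kJ/kg
m_dot = Q / dh = 157.9 / 105.3 = 1.4995 kg/s

1.4995


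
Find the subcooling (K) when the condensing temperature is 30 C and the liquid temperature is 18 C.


Subcooling = T_cond - T_liquid
Subcooling = 30 - 18
Subcooling = 12 K

12


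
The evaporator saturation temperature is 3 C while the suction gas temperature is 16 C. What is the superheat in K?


Superheat = T_suction - T_evap
Superheat = 16 - (3)
Superheat = 13 K

13


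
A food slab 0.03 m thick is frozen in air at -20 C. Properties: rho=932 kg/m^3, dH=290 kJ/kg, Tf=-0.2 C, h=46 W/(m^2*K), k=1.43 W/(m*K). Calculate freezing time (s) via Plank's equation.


dT = -0.2 - (-20) = 19.8 K
term1 = a/(2h) = 0.03/(2*46) = 0.0003260869565
term2 = a^2/(8k) = 0.03^2/(8*1.43) = 0.00007867132867
t = rho*dH*1000/dT * (term1 + term2)
t = 932*290*1000/19.8 * (0.0003260869565 + 0.00007867132867)
t = 5525 s

5525


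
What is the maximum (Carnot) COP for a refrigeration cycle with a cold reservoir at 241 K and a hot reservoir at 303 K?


dT = 303 - 241 = 62 K
COP_carnot = T_cold / dT = 241 / 62
COP_carnot = 3.887

3.887


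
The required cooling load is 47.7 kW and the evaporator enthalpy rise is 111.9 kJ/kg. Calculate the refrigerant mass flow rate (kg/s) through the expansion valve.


m_dot = Q / dh
m_dot = 47.7 / 111.9
m_dot = 0.4263 kg/s

0.4263


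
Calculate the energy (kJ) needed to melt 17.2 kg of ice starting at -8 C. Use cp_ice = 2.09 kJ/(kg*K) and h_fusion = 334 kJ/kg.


Sensible heat = cp * dT = 2.09 * 8 = 16.72 kJ/kg
Total per kg = 16.72 + 334 = 350.72 kJ/kg
Q = m * total = 17.2 * 350.72
Q = 6032.4 kJ

6032.4


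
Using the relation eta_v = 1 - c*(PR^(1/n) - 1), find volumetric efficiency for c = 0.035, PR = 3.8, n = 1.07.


PR^(1/n) = 3.8^(1/1.07) = 3.48220094
eta_v = 1 - 0.035 * (3.48220094 - 1)
eta_v = 0.9131

0.9131


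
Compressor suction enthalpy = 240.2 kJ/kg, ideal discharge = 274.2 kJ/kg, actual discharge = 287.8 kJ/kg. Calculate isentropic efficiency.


dh_ideal = 274.2 - 240.2 = 34.0 kJ/kg
dh_actual = 287.8 - 240.2 = 47.6 kJ/kg
eta_s = dh_ideal / dh_actual = 34.0 / 47.6
eta_s = 0.7143

0.7143


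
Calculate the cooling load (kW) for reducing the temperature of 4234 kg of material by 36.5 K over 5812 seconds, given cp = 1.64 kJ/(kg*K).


Q = m * cp * dT / t
Q = 4234 * 1.64 * 36.5 / 5812
Q = 43.608 kW

43.608


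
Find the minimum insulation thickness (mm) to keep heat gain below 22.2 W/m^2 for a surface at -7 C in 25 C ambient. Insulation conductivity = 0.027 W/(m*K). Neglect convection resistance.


dT = 25 - (-7) = 32 K
thickness = k * dT / q_max * 1000
thickness = 0.027 * 32 / 22.2 * 1000
thickness = 38.9 mm

38.9


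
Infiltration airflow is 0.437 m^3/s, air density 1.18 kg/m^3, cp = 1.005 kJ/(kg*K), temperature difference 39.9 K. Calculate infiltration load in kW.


Q = V_dot * rho * cp * dT
Q = 0.437 * 1.18 * 1.005 * 39.9
Q = 20.678 kW

20.678


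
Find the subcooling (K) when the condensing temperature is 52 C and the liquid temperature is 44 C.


Subcooling = T_cond - T_liquid
Subcooling = 52 - 44
Subcooling = 8 K

8


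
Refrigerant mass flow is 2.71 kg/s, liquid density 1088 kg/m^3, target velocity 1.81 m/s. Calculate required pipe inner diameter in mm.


A = m_dot / (rho * v) = 2.71 / (1088 * 1.81) = 0.001376137472 m^2
d = sqrt(4*A/pi) * 1000
d = 41.9 mm

41.9


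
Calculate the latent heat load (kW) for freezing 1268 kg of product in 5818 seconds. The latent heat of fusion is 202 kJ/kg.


Q_lat = m * h_fg / t
Q_lat = 1268 * 202 / 5818
Q_lat = 44.02 kW

44.02


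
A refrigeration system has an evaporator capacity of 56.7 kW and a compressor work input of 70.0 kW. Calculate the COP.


COP = Q_evap / W
COP = 56.7 / 70.0
COP = 0.81

0.81


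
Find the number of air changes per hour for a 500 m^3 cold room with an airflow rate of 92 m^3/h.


ACH = flow / volume
ACH = 92 / 500
ACH = 0.184

0.184


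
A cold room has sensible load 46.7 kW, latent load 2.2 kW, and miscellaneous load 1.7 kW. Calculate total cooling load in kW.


Q_total = Q_s + Q_l + Q_misc
Q_total = 46.7 + 2.2 + 1.7
Q_total = 50.6 kW

50.6


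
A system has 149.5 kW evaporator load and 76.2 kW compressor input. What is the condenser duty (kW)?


Q_cond = Q_evap + W
Q_cond = 149.5 + 76.2
Q_cond = 225.7 kW

225.7


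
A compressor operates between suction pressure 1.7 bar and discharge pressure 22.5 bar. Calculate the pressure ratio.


PR = P_high / P_low
PR = 22.5 / 1.7
PR = 13.235

13.235


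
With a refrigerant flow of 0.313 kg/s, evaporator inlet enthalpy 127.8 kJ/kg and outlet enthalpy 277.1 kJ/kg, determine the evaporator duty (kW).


dh = 277.1 - 127.8 = 149.3 kJ/kg
Q_evap = m_dot * dh = 0.313 * 149.3
Q_evap = 46.73 kW

46.73


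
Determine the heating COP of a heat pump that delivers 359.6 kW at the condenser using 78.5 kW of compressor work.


COP_hp = Q_cond / W
COP_hp = 359.6 / 78.5
COP_hp = 4.581

4.581


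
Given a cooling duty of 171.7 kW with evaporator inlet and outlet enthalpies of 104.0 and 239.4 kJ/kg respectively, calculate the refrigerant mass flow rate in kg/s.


dh = 239.4 - 104.0 = 135.4 kJ/kg
m_dot = Q / dh = 171.7 / 135.4 = 1.2681 kg/s

1.2681


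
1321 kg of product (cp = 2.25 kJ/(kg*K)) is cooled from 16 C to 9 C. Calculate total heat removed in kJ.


dT = 16 - (9) = 7 K
Q = m * cp * dT = 1321 * 2.25 * 7
Q = 20806 kJ

20806


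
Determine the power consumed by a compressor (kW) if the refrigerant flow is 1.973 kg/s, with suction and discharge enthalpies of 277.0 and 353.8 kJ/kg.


dh = 353.8 - 277.0 = 76.8 kJ/kg
W = m_dot * dh = 1.973 * 76.8 = 151.53 kW

151.53


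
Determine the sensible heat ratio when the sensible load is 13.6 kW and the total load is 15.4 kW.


SHR = Q_sensible / Q_total
SHR = 13.6 / 15.4
SHR = 0.883

0.883


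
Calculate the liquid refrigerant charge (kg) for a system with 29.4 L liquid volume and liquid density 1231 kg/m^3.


Charge = V * rho / 1000
Charge = 29.4 * 1231 / 1000
Charge = 36.19 kg

36.19


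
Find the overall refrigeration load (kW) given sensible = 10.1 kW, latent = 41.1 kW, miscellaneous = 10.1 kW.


Q_total = Q_s + Q_l + Q_misc
Q_total = 10.1 + 41.1 + 10.1
Q_total = 61.3 kW

61.3


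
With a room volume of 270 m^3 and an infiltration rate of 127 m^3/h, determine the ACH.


ACH = flow / volume
ACH = 127 / 270
ACH = 0.47

0.47


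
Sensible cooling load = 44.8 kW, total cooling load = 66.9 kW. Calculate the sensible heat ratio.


SHR = Q_sensible / Q_total
SHR = 44.8 / 66.9
SHR = 0.67

0.67


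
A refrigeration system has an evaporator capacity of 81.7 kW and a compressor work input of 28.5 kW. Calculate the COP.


COP = Q_evap / W
COP = 81.7 / 28.5
COP = 2.867

2.867


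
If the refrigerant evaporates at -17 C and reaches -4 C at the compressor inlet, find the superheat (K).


Superheat = T_suction - T_evap
Superheat = -4 - (-17)
Superheat = 13 K

13


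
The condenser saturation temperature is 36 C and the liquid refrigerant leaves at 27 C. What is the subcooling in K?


Subcooling = T_cond - T_liquid
Subcooling = 36 - 27
Subcooling = 9 K

9


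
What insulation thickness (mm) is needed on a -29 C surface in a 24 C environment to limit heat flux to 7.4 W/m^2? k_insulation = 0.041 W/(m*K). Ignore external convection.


dT = 24 - (-29) = 53 K
thickness = k * dT / q_max * 1000
thickness = 0.041 * 53 / 7.4 * 1000
thickness = 293.6 mm

293.6


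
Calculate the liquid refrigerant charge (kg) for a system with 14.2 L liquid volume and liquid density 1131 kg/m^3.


Charge = V * rho / 1000
Charge = 14.2 * 1131 / 1000
Charge = 16.06 kg

16.06


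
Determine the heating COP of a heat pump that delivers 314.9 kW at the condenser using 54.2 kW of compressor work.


COP_hp = Q_cond / W
COP_hp = 314.9 / 54.2
COP_hp = 5.81

5.81


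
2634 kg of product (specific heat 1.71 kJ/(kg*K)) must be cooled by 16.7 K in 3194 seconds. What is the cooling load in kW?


Q = m * cp * dT / t
Q = 2634 * 1.71 * 16.7 / 3194
Q = 23.55 kW

23.55


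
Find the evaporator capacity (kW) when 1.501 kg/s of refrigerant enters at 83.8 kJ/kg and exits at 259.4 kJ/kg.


dh = 259.4 - 83.8 = 175.6 kJ/kg
Q_evap = m_dot * dh = 1.501 * 175.6
Q_evap = 263.58 kW

263.58


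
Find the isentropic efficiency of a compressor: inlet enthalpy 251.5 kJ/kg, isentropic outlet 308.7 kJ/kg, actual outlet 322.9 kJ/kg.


dh_ideal = 308.7 - 251.5 = 57.2 kJ/kg
dh_actual = 322.9 - 251.5 = 71.4 kJ/kg
eta_s = dh_ideal / dh_actual = 57.2 / 71.4
eta_s = 0.8011

0.8011


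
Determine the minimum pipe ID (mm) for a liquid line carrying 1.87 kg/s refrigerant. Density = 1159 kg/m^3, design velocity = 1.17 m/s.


A = m_dot / (rho * v) = 1.87 / (1159 * 1.17) = 0.001379025538 m^2
d = sqrt(4*A/pi) * 1000
d = 41.9 mm

41.9


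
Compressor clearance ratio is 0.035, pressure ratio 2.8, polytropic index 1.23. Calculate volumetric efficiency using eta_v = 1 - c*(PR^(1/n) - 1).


PR^(1/n) = 2.8^(1/1.23) = 2.30963374
eta_v = 1 - 0.035 * (2.30963374 - 1)
eta_v = 0.9542

0.9542


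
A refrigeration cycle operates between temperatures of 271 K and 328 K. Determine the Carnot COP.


dT = 328 - 271 = 57 K
COP_carnot = T_cold / dT = 271 / 57
COP_carnot = 4.754

4.754


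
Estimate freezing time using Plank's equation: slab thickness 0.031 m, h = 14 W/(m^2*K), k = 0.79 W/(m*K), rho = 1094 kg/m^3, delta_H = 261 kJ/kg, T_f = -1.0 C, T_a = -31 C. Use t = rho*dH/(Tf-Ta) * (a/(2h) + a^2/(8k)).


dT = -1.0 - (-31) = 30.0 K
term1 = a/(2h) = 0.031/(2*14) = 0.001107142857
term2 = a^2/(8k) = 0.031^2/(8*0.79) = 0.000152056962
t = rho*dH*1000/dT * (term1 + term2)
t = 1094*261*1000/30.0 * (0.001107142857 + 0.000152056962)
t = 11985 s

11985


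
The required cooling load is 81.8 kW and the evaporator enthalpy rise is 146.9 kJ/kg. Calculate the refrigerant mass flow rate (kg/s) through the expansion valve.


m_dot = Q / dh
m_dot = 81.8 / 146.9
m_dot = 0.5568 kg/s

0.5568


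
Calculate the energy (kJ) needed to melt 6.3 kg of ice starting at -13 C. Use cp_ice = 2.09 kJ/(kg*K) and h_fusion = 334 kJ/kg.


Sensible heat = cp * dT = 2.09 * 13 = 27.17 kJ/kg
Total per kg = 27.17 + 334 = 361.17 kJ/kg
Q = m * total = 6.3 * 361.17
Q = 2275.4 kJ

2275.4


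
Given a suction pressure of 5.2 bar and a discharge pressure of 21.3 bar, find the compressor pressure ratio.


PR = P_high / P_low
PR = 21.3 / 5.2
PR = 4.096

4.096


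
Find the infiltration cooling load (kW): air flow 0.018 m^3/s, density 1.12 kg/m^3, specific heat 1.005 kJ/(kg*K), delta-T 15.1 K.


Q = V_dot * rho * cp * dT
Q = 0.018 * 1.12 * 1.005 * 15.1
Q = 0.306 kW

0.306


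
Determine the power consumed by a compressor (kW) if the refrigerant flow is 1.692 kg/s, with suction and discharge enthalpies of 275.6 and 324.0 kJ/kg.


dh = 324.0 - 275.6 = 48.4 kJ/kg
W = m_dot * dh = 1.692 * 48.4 = 81.89 kW

81.89


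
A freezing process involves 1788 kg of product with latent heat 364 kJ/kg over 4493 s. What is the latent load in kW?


Q_lat = m * h_fg / t
Q_lat = 1788 * 364 / 4493
Q_lat = 144.85 kW

144.85


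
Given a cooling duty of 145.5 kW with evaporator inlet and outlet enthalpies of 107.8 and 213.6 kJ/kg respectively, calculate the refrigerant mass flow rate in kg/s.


dh = 213.6 - 107.8 = 105.8 kJ/kg
m_dot = Q / dh = 145.5 / 105.8 = 1.3752 kg/s

1.3752


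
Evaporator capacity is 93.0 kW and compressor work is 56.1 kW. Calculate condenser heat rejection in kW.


Q_cond = Q_evap + W
Q_cond = 93.0 + 56.1
Q_cond = 149.1 kW

149.1


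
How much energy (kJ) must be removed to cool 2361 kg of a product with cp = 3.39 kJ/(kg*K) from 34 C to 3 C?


dT = 34 - (3) = 31 K
Q = m * cp * dT = 2361 * 3.39 * 31
Q = 248117 kJ

248117


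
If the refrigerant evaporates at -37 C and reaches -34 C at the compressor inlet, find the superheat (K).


Superheat = T_suction - T_evap
Superheat = -34 - (-37)
Superheat = 3 K

3


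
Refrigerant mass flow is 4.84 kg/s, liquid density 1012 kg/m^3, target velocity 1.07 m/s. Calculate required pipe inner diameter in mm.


A = m_dot / (rho * v) = 4.84 / (1012 * 1.07) = 0.004469727753 m^2
d = sqrt(4*A/pi) * 1000
d = 75.4 mm

75.4


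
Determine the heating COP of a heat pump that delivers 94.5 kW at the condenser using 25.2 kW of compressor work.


COP_hp = Q_cond / W
COP_hp = 94.5 / 25.2
COP_hp = 3.75

3.75


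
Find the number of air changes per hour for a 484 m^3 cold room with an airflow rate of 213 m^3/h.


ACH = flow / volume
ACH = 213 / 484
ACH = 0.44

0.44


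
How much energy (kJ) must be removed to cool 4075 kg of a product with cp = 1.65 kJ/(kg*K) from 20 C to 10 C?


dT = 20 - (10) = 10 K
Q = m * cp * dT = 4075 * 1.65 * 10
Q = 67238 kJ

67238


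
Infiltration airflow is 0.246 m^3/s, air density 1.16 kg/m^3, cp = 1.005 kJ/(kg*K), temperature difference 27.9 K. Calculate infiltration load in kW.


Q = V_dot * rho * cp * dT
Q = 0.246 * 1.16 * 1.005 * 27.9
Q = 8.001 kW

8.001


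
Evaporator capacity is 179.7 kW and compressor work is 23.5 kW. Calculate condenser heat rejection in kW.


Q_cond = Q_evap + W
Q_cond = 179.7 + 23.5
Q_cond = 203.2 kW

203.2


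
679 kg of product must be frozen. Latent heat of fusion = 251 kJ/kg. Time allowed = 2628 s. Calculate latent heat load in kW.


Q_lat = m * h_fg / t
Q_lat = 679 * 251 / 2628
Q_lat = 64.85 kW

64.85


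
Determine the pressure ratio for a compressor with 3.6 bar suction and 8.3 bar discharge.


PR = P_high / P_low
PR = 8.3 / 3.6
PR = 2.306

2.306


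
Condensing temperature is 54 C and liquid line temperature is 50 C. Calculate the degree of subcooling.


Subcooling = T_cond - T_liquid
Subcooling = 54 - 50
Subcooling = 4 K

4


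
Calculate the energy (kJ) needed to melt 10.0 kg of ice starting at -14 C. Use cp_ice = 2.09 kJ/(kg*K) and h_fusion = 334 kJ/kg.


Sensible heat = cp * dT = 2.09 * 14 = 29.26 kJ/kg
Total per kg = 29.26 + 334 = 363.26 kJ/kg
Q = m * total = 10.0 * 363.26
Q = 3632.6 kJ

3632.6


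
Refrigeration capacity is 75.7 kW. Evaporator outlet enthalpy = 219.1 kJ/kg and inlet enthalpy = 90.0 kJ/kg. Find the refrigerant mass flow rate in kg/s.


dh = 219.1 - 90.0 = 129.1 kJ/kg
m_dot = Q / dh = 75.7 / 129.1 = 0.5864 kg/s

0.5864


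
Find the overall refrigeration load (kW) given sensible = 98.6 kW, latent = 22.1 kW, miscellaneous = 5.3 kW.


Q_total = Q_s + Q_l + Q_misc
Q_total = 98.6 + 22.1 + 5.3
Q_total = 126.0 kW

126.0


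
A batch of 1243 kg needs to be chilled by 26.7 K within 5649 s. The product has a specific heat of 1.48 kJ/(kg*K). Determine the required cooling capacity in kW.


Q = m * cp * dT / t
Q = 1243 * 1.48 * 26.7 / 5649
Q = 8.695 kW

8.695


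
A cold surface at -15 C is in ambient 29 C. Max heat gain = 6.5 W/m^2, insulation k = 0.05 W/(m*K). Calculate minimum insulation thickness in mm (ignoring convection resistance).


dT = 29 - (-15) = 44 K
thickness = k * dT / q_max * 1000
thickness = 0.05 * 44 / 6.5 * 1000
thickness = 338.5 mm

338.5


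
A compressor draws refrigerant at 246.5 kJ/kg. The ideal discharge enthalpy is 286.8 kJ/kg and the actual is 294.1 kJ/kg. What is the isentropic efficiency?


dh_ideal = 286.8 - 246.5 = 40.3 kJ/kg
dh_actual = 294.1 - 246.5 = 47.6 kJ/kg
eta_s = dh_ideal / dh_actual = 40.3 / 47.6
eta_s = 0.8466

0.8466


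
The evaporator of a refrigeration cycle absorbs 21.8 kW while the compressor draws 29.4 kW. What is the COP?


COP = Q_evap / W
COP = 21.8 / 29.4
COP = 0.741

0.741


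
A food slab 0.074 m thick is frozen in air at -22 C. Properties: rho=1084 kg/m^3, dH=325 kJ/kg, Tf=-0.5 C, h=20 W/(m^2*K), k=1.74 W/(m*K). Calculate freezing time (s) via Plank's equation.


dT = -0.5 - (-22) = 21.5 K
term1 = a/(2h) = 0.074/(2*20) = 0.00185
term2 = a^2/(8k) = 0.074^2/(8*1.74) = 0.0003933908046
t = rho*dH*1000/dT * (term1 + term2)
t = 1084*325*1000/21.5 * (0.00185 + 0.0003933908046)
t = 36760 s

36760


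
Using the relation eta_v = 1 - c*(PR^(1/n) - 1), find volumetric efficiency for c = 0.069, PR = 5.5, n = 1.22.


PR^(1/n) = 5.5^(1/1.22) = 4.04440523
eta_v = 1 - 0.069 * (4.04440523 - 1)
eta_v = 0.7899

0.7899


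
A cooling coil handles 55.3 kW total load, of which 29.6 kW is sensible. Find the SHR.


SHR = Q_sensible / Q_total
SHR = 29.6 / 55.3
SHR = 0.535

0.535


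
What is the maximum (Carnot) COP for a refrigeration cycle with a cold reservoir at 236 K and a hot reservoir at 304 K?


dT = 304 - 236 = 68 K
COP_carnot = T_cold / dT = 236 / 68
COP_carnot = 3.471

3.471


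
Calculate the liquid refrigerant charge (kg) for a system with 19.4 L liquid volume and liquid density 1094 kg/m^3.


Charge = V * rho / 1000
Charge = 19.4 * 1094 / 1000
Charge = 21.22 kg

21.22


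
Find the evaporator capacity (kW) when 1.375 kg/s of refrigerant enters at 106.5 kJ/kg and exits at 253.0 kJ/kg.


dh = 253.0 - 106.5 = 146.5 kJ/kg
Q_evap = m_dot * dh = 1.375 * 146.5
Q_evap = 201.44 kW

201.44


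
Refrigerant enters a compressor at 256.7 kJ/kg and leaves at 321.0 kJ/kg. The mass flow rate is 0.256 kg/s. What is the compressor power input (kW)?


dh = 321.0 - 256.7 = 64.3 kJ/kg
W = m_dot * dh = 0.256 * 64.3 = 16.46 kW

16.46


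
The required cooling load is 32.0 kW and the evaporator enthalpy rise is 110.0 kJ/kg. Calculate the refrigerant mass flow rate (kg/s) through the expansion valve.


m_dot = Q / dh
m_dot = 32.0 / 110.0
m_dot = 0.2909 kg/s

0.2909


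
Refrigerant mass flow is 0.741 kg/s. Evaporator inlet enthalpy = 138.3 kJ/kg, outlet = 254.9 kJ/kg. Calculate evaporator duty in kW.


dh = 254.9 - 138.3 = 116.6 kJ/kg
Q_evap = m_dot * dh = 0.741 * 116.6
Q_evap = 86.4 kW

86.4


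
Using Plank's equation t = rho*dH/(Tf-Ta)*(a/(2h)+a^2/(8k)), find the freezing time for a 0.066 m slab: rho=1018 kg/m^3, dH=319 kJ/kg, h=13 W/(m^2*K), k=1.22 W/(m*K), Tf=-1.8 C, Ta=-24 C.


dT = -1.8 - (-24) = 22.2 K
term1 = a/(2h) = 0.066/(2*13) = 0.002538461538
term2 = a^2/(8k) = 0.066^2/(8*1.22) = 0.0004463114754
t = rho*dH*1000/dT * (term1 + term2)
t = 1018*319*1000/22.2 * (0.002538461538 + 0.0004463114754)
t = 43661 s

43661


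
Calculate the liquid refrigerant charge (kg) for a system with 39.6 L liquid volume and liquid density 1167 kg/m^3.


Charge = V * rho / 1000
Charge = 39.6 * 1167 / 1000
Charge = 46.21 kg

46.21


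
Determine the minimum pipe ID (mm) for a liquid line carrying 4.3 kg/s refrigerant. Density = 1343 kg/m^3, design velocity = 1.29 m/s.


A = m_dot / (rho * v) = 4.3 / (1343 * 1.29) = 0.00248200546 m^2
d = sqrt(4*A/pi) * 1000
d = 56.2 mm

56.2


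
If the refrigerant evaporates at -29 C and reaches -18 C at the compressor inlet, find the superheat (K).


Superheat = T_suction - T_evap
Superheat = -18 - (-29)
Superheat = 11 K

11


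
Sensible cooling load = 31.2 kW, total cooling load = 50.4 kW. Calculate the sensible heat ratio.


SHR = Q_sensible / Q_total
SHR = 31.2 / 50.4
SHR = 0.619

0.619


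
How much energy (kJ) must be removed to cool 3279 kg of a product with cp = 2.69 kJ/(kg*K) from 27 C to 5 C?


dT = 27 - (5) = 22 K
Q = m * cp * dT = 3279 * 2.69 * 22
Q = 194051 kJ

194051


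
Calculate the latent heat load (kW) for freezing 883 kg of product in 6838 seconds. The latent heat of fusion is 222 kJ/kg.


Q_lat = m * h_fg / t
Q_lat = 883 * 222 / 6838
Q_lat = 28.67 kW

28.67


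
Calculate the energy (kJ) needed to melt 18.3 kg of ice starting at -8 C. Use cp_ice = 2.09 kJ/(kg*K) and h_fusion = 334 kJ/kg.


Sensible heat = cp * dT = 2.09 * 8 = 16.72 kJ/kg
Total per kg = 16.72 + 334 = 350.72 kJ/kg
Q = m * total = 18.3 * 350.72
Q = 6418.2 kJ

6418.2


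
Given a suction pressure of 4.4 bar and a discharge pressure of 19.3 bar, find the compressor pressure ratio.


PR = P_high / P_low
PR = 19.3 / 4.4
PR = 4.386

4.386


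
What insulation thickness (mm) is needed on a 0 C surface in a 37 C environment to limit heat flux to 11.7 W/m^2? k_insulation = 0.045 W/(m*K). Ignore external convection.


dT = 37 - (0) = 37 K
thickness = k * dT / q_max * 1000
thickness = 0.045 * 37 / 11.7 * 1000
thickness = 142.3 mm

142.3


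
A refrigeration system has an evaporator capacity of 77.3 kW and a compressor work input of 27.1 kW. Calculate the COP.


COP = Q_evap / W
COP = 77.3 / 27.1
COP = 2.852

2.852


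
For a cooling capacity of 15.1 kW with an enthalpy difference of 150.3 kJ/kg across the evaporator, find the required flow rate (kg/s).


m_dot = Q / dh
m_dot = 15.1 / 150.3
m_dot = 0.1005 kg/s

0.1005


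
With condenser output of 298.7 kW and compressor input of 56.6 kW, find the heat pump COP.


COP_hp = Q_cond / W
COP_hp = 298.7 / 56.6
COP_hp = 5.277

5.277


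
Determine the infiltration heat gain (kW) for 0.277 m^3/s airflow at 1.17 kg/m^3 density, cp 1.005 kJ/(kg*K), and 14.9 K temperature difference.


Q = V_dot * rho * cp * dT
Q = 0.277 * 1.17 * 1.005 * 14.9
Q = 4.853 kW

4.853


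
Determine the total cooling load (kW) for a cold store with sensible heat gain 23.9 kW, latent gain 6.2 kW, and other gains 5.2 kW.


Q_total = Q_s + Q_l + Q_misc
Q_total = 23.9 + 6.2 + 5.2
Q_total = 35.3 kW

35.3


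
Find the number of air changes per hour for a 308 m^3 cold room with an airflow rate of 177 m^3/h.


ACH = flow / volume
ACH = 177 / 308
ACH = 0.575

0.575


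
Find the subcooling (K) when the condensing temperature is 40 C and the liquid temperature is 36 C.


Subcooling = T_cond - T_liquid
Subcooling = 40 - 36
Subcooling = 4 K

4


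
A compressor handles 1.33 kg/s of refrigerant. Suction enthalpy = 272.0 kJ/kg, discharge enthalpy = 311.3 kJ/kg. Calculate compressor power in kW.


dh = 311.3 - 272.0 = 39.3 kJ/kg
W = m_dot * dh = 1.33 * 39.3 = 52.27 kW

52.27


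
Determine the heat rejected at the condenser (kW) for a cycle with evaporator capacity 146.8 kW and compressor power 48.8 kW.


Q_cond = Q_evap + W
Q_cond = 146.8 + 48.8
Q_cond = 195.6 kW

195.6


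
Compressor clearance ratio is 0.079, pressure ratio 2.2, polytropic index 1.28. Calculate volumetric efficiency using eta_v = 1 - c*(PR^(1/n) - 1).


PR^(1/n) = 2.2^(1/1.28) = 1.85147443
eta_v = 1 - 0.079 * (1.85147443 - 1)
eta_v = 0.9327

0.9327


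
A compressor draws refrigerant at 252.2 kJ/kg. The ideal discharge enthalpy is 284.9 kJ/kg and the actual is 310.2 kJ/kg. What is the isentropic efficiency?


dh_ideal = 284.9 - 252.2 = 32.7 kJ/kg
dh_actual = 310.2 - 252.2 = 58.0 kJ/kg
eta_s = dh_ideal / dh_actual = 32.7 / 58.0
eta_s = 0.5638

0.5638


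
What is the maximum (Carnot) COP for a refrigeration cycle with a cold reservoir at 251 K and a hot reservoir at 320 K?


dT = 320 - 251 = 69 K
COP_carnot = T_cold / dT = 251 / 69
COP_carnot = 3.638

3.638


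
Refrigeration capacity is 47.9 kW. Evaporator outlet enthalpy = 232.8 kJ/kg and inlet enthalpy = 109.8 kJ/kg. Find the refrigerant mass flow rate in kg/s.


dh = 232.8 - 109.8 = 123.0 kJ/kg
m_dot = Q / dh = 47.9 / 123.0 = 0.3894 kg/s

0.3894


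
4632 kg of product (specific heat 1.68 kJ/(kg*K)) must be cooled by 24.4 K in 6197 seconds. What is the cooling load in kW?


Q = m * cp * dT / t
Q = 4632 * 1.68 * 24.4 / 6197
Q = 30.64 kW

30.64


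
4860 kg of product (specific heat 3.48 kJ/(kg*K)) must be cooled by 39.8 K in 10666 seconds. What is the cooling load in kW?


Q = m * cp * dT / t
Q = 4860 * 3.48 * 39.8 / 10666
Q = 63.11 kW

63.11


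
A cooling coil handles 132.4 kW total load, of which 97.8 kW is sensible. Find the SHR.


SHR = Q_sensible / Q_total
SHR = 97.8 / 132.4
SHR = 0.739

0.739


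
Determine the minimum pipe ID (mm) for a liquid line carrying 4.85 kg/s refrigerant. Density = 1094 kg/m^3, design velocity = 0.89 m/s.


A = m_dot / (rho * v) = 4.85 / (1094 * 0.89) = 0.004981204938 m^2
d = sqrt(4*A/pi) * 1000
d = 79.6 mm

79.6


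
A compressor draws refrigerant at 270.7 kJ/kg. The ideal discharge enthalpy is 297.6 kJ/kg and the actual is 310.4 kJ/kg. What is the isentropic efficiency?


dh_ideal = 297.6 - 270.7 = 26.9 kJ/kg
dh_actual = 310.4 - 270.7 = 39.7 kJ/kg
eta_s = dh_ideal / dh_actual = 26.9 / 39.7
eta_s = 0.6776

0.6776


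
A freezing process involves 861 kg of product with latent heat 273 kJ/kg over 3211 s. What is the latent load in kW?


Q_lat = m * h_fg / t
Q_lat = 861 * 273 / 3211
Q_lat = 73.2 kW

73.2


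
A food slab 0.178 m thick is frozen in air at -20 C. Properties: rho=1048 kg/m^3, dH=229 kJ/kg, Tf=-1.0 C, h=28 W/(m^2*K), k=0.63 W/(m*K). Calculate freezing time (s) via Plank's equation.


dT = -1.0 - (-20) = 19.0 K
term1 = a/(2h) = 0.178/(2*28) = 0.003178571429
term2 = a^2/(8k) = 0.178^2/(8*0.63) = 0.006286507937
t = rho*dH*1000/dT * (term1 + term2)
t = 1048*229*1000/19.0 * (0.003178571429 + 0.006286507937)
t = 119555 s

119555


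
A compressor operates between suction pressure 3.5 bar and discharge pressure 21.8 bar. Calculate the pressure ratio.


PR = P_high / P_low
PR = 21.8 / 3.5
PR = 6.229

6.229


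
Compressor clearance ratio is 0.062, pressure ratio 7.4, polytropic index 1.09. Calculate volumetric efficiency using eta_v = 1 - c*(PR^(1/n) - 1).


PR^(1/n) = 7.4^(1/1.09) = 6.27278343
eta_v = 1 - 0.062 * (6.27278343 - 1)
eta_v = 0.6731

0.6731


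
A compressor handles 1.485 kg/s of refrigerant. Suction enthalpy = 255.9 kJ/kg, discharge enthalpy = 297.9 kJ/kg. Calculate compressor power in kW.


dh = 297.9 - 255.9 = 42.0 kJ/kg
W = m_dot * dh = 1.485 * 42.0 = 62.37 kW

62.37


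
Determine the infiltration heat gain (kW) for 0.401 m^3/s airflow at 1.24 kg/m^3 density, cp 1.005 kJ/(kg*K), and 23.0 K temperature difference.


Q = V_dot * rho * cp * dT
Q = 0.401 * 1.24 * 1.005 * 23.0
Q = 11.494 kW

11.494


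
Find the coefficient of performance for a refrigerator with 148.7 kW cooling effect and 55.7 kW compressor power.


COP = Q_evap / W
COP = 148.7 / 55.7
COP = 2.67

2.67


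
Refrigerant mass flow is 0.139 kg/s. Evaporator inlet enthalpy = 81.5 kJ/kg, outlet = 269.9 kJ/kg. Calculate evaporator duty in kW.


dh = 269.9 - 81.5 = 188.4 kJ/kg
Q_evap = m_dot * dh = 0.139 * 188.4
Q_evap = 26.19 kW

26.19


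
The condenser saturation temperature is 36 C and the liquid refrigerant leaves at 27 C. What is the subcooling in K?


Subcooling = T_cond - T_liquid
Subcooling = 36 - 27
Subcooling = 9 K

9


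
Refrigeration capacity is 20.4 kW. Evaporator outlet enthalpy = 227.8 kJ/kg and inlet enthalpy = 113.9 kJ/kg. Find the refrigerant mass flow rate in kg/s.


dh = 227.8 - 113.9 = 113.9 kJ/kg
m_dot = Q / dh = 20.4 / 113.9 = 0.1791 kg/s

0.1791


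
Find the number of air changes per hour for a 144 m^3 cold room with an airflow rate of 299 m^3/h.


ACH = flow / volume
ACH = 299 / 144
ACH = 2.076

2.076


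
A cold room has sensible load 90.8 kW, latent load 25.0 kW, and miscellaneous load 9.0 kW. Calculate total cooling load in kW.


Q_total = Q_s + Q_l + Q_misc
Q_total = 90.8 + 25.0 + 9.0
Q_total = 124.8 kW

124.8


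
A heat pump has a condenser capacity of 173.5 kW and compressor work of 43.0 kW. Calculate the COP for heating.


COP_hp = Q_cond / W
COP_hp = 173.5 / 43.0
COP_hp = 4.035

4.035


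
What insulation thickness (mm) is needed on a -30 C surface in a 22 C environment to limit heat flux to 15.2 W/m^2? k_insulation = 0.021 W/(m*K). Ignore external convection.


dT = 22 - (-30) = 52 K
thickness = k * dT / q_max * 1000
thickness = 0.021 * 52 / 15.2 * 1000
thickness = 71.8 mm

71.8


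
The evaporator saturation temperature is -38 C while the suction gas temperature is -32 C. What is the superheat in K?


Superheat = T_suction - T_evap
Superheat = -32 - (-38)
Superheat = 6 K

6


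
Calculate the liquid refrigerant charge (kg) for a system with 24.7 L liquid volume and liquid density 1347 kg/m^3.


Charge = V * rho / 1000
Charge = 24.7 * 1347 / 1000
Charge = 33.27 kg

33.27


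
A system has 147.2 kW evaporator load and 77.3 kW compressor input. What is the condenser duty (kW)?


Q_cond = Q_evap + W
Q_cond = 147.2 + 77.3
Q_cond = 224.5 kW

224.5
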